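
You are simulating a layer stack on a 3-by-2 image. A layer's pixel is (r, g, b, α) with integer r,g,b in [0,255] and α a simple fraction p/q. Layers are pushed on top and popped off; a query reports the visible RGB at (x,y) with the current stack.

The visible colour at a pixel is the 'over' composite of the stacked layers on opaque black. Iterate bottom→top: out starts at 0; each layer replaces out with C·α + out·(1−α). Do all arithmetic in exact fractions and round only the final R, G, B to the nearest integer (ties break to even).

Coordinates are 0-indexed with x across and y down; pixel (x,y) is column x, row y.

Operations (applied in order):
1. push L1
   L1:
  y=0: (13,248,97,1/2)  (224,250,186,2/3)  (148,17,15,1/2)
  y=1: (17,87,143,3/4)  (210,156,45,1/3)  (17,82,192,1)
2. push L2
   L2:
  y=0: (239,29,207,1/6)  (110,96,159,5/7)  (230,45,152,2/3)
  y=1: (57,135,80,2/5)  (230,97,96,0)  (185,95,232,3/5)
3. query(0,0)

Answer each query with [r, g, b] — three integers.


(0,0) stack=L1,L2; from [0,0,0]:
L1 α=1/2: [13/2, 124, 97/2]
L2 α=1/6: [181/4, 649/6, 899/12]
→ [45, 108, 75]


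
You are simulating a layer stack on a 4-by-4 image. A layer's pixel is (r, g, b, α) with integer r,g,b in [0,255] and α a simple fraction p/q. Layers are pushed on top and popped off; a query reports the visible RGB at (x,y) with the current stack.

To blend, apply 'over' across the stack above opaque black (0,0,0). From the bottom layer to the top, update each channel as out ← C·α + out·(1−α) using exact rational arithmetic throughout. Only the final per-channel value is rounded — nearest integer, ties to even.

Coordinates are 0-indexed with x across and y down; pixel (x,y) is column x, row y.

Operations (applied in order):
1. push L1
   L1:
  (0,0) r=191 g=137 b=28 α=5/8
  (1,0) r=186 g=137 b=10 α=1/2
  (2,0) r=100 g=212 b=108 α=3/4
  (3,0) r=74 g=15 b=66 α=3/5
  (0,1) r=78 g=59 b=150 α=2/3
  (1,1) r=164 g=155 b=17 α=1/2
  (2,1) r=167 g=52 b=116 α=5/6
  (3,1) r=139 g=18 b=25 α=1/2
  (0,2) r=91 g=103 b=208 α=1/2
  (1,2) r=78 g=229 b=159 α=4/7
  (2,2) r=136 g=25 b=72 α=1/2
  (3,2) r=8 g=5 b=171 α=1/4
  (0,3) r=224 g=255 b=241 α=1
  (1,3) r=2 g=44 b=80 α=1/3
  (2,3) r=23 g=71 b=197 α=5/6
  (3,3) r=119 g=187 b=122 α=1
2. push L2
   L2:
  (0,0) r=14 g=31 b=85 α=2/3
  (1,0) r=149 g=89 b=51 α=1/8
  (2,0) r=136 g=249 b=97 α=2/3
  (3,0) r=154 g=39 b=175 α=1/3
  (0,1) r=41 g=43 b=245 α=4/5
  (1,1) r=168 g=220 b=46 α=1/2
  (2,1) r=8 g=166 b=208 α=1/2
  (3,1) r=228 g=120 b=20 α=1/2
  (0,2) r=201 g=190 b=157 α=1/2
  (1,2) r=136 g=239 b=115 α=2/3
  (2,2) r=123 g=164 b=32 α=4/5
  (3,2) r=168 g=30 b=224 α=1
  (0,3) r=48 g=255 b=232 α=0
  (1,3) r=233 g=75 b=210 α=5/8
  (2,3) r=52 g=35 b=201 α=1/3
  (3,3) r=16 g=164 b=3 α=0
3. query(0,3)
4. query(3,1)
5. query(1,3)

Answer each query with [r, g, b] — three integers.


at x=0,y=3 over L1,L2:
after L1 α=1: [224, 255, 241]
after L2 α=0: [224, 255, 241]
rounded: [224, 255, 241]

(3,1) stack=L1,L2; from [0,0,0]:
+L1 (α=1/2) → [139/2, 9, 25/2]
+L2 (α=1/2) → [595/4, 129/2, 65/4]
rounded: [149, 64, 16]

at x=1,y=3 over L1,L2:
after L1 α=1/3: [2/3, 44/3, 80/3]
after L2 α=5/8: [1167/8, 419/8, 565/4]
= [146, 52, 141]


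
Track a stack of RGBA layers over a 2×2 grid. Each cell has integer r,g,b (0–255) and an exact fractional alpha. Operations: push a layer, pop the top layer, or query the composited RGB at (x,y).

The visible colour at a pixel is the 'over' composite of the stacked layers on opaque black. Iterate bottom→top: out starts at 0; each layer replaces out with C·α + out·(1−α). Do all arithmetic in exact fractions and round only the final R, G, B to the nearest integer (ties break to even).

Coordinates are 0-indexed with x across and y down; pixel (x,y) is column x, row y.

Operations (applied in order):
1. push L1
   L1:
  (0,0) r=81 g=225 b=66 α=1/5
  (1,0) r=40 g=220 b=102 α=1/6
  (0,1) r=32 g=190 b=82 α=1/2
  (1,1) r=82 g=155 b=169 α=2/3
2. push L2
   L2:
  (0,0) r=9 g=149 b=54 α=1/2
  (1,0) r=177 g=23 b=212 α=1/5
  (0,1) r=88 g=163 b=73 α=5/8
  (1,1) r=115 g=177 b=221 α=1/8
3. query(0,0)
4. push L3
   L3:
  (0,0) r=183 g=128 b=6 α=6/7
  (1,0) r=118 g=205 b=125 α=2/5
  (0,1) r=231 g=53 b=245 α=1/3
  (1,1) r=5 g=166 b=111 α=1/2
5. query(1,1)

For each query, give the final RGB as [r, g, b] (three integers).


(0,0) stack=L1,L2; from [0,0,0]:
L1 α=1/5: [81/5, 45, 66/5]
L2 α=1/2: [63/5, 97, 168/5]
rounded: [13, 97, 34]

query (1,1) [L1,L2,L3] — begin 0,0,0
after L1 α=2/3: [164/3, 310/3, 338/3]
after L2 α=1/8: [1493/24, 2701/24, 3029/24]
after L3 α=1/2: [1613/48, 6685/48, 5693/48]
→ [34, 139, 119]


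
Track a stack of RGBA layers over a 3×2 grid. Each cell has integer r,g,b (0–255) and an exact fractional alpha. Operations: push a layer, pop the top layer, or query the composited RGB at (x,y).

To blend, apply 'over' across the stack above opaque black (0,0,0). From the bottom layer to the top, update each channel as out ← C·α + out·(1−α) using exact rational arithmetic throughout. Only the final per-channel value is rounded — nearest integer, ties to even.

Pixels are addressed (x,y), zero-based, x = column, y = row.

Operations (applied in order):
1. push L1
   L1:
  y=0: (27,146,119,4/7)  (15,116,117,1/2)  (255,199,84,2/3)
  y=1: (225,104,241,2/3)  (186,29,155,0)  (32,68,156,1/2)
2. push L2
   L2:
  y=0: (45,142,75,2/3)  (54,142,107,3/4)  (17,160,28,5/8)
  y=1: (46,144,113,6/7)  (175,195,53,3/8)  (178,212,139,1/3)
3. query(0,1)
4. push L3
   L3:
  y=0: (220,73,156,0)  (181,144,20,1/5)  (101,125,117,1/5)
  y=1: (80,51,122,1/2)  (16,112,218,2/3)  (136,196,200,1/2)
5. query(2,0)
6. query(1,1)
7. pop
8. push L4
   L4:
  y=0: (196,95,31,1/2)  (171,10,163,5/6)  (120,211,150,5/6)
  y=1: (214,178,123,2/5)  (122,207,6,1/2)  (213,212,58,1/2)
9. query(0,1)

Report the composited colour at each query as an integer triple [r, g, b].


query (0,1) [L1,L2] — begin 0,0,0
after L1 α=2/3: [150, 208/3, 482/3]
after L2 α=6/7: [426/7, 400/3, 2516/21]
rounded: [61, 133, 120]

(2,0) stack=L1,L2,L3; from [0,0,0]:
L1 α=2/3: [170, 398/3, 56]
L2 α=5/8: [595/8, 599/4, 77/2]
L3 α=1/5: [797/10, 724/5, 271/5]
rounded: [80, 145, 54]

query (1,1) [L1,L2,L3] — begin 0,0,0
L1 α=0: [0, 0, 0]
L2 α=3/8: [525/8, 585/8, 159/8]
L3 α=2/3: [781/24, 2377/24, 3647/24]
rounded: [33, 99, 152]

at x=0,y=1 over L1,L2,L4:
after L1 α=2/3: [150, 208/3, 482/3]
after L2 α=6/7: [426/7, 400/3, 2516/21]
after L4 α=2/5: [4274/35, 756/5, 4238/35]
→ [122, 151, 121]


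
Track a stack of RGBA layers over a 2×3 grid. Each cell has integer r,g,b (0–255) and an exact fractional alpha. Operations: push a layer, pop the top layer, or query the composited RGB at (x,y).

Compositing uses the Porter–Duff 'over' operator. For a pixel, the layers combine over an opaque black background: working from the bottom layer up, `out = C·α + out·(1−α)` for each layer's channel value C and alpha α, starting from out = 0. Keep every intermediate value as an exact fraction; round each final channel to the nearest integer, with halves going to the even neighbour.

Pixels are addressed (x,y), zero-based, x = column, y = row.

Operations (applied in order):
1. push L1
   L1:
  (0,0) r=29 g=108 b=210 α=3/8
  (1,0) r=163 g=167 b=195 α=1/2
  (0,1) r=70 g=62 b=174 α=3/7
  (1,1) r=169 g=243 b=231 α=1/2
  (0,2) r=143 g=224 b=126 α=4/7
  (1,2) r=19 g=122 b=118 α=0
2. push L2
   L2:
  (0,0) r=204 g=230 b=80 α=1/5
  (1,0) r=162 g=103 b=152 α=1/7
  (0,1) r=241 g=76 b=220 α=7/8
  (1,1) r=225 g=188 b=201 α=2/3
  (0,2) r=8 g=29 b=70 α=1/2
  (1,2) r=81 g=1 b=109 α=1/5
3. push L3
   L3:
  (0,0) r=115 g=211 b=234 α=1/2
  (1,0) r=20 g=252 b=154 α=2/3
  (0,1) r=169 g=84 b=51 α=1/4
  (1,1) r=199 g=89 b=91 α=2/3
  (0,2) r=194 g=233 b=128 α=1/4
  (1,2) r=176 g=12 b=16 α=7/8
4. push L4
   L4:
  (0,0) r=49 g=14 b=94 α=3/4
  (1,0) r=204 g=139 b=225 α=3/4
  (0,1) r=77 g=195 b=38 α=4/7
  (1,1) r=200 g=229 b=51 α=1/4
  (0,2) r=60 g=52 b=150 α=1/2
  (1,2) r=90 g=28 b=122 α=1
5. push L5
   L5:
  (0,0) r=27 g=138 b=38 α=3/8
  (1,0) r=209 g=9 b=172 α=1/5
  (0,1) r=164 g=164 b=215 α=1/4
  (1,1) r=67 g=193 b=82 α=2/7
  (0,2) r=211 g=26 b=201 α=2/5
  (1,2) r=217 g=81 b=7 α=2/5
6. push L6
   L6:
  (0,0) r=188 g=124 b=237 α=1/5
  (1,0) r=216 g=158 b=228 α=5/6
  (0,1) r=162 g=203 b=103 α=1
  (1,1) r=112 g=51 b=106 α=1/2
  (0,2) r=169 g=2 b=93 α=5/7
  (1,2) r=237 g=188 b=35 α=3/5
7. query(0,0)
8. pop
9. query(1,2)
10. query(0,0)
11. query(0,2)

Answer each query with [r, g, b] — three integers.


query (0,0) [L1,L2,L3,L4,L5,L6] — begin 0,0,0
L1 α=3/8: [87/8, 81/2, 315/4]
L2 α=1/5: [99/2, 392/5, 79]
L3 α=1/2: [329/4, 1447/10, 313/2]
L4 α=3/4: [917/16, 1867/40, 877/8]
L5 α=3/8: [5881/128, 5179/64, 5297/64]
L6 α=1/5: [11897/160, 7163/80, 9089/80]
rounded: [74, 90, 114]

query (1,2) [L1,L2,L3,L4,L5] — begin 0,0,0
+L1 (α=0) → [0, 0, 0]
+L2 (α=1/5) → [81/5, 1/5, 109/5]
+L3 (α=7/8) → [6241/40, 421/40, 669/40]
+L4 (α=1) → [90, 28, 122]
+L5 (α=2/5) → [704/5, 246/5, 76]
rounded: [141, 49, 76]

at x=0,y=0 over L1,L2,L3,L4,L5:
after L1 α=3/8: [87/8, 81/2, 315/4]
after L2 α=1/5: [99/2, 392/5, 79]
after L3 α=1/2: [329/4, 1447/10, 313/2]
after L4 α=3/4: [917/16, 1867/40, 877/8]
after L5 α=3/8: [5881/128, 5179/64, 5297/64]
rounded: [46, 81, 83]

query (0,2) [L1,L2,L3,L4,L5] — begin 0,0,0
L1 α=4/7: [572/7, 128, 72]
L2 α=1/2: [314/7, 157/2, 71]
L3 α=1/4: [575/7, 937/8, 341/4]
L4 α=1/2: [995/14, 1353/16, 941/8]
L5 α=2/5: [8893/70, 4891/80, 6039/40]
rounded: [127, 61, 151]


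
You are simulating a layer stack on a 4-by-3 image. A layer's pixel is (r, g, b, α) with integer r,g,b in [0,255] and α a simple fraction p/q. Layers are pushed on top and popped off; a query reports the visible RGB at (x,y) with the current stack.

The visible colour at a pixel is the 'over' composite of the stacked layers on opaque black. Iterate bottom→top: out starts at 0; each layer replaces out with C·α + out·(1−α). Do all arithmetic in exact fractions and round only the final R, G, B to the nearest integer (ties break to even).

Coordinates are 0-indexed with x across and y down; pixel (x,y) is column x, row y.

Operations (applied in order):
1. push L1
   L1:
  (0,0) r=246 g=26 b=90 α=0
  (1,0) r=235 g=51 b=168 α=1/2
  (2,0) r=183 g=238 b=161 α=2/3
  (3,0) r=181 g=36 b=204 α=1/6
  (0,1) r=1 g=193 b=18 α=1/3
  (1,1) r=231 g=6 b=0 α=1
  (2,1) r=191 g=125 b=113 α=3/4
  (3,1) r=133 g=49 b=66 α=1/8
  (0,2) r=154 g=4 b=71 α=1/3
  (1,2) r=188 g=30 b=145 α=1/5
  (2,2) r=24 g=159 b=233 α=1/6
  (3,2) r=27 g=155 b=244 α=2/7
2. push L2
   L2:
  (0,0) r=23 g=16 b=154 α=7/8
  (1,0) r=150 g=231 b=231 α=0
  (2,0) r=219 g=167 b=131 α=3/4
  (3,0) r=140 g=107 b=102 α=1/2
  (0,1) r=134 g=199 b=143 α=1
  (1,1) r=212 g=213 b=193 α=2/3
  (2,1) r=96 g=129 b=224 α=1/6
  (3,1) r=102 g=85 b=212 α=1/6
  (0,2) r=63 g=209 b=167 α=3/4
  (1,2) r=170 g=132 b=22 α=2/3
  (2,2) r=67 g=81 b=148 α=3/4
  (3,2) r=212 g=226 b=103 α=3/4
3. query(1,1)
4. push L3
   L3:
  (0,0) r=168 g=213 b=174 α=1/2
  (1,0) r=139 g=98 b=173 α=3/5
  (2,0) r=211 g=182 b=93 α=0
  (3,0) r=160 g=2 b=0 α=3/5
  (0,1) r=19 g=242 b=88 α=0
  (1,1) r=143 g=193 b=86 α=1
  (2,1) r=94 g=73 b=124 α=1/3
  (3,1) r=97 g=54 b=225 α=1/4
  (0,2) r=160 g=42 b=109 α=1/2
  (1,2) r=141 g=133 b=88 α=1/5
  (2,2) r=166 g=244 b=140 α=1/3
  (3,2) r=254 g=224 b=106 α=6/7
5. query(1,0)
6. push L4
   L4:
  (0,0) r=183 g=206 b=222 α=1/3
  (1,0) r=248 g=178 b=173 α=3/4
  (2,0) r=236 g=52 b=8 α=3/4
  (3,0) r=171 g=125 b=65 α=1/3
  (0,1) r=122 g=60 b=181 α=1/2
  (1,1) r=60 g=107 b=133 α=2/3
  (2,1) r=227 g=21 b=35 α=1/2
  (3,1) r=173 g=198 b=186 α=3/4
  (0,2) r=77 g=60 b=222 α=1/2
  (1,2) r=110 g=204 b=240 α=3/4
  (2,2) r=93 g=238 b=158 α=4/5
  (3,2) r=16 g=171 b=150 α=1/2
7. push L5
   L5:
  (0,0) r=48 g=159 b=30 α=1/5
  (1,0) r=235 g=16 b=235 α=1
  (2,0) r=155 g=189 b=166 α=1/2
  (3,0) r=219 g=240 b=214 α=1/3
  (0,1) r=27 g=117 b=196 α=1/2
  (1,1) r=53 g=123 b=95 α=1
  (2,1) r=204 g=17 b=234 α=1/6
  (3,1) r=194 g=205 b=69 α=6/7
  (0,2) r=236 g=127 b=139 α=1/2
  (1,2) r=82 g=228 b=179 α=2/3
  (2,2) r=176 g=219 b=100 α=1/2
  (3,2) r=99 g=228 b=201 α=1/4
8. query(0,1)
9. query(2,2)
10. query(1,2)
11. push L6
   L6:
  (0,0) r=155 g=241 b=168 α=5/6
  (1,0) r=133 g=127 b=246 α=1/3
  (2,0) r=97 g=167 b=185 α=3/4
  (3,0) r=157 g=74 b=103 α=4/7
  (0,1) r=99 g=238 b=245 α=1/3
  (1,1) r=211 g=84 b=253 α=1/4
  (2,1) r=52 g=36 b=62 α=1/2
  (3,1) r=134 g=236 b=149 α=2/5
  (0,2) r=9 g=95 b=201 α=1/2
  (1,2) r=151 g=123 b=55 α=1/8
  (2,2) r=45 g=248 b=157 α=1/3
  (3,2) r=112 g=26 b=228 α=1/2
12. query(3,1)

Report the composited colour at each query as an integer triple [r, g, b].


at x=1,y=1 over L1,L2:
after L1 α=1: [231, 6, 0]
after L2 α=2/3: [655/3, 144, 386/3]
= [218, 144, 129]

(1,0) stack=L1,L2,L3; from [0,0,0]:
L1 α=1/2: [235/2, 51/2, 84]
L2 α=0: [235/2, 51/2, 84]
L3 α=3/5: [652/5, 69, 687/5]
rounded: [130, 69, 137]

at x=0,y=1 over L1,L2,L3,L4,L5:
+L1 (α=1/3) → [1/3, 193/3, 6]
+L2 (α=1) → [134, 199, 143]
+L3 (α=0) → [134, 199, 143]
+L4 (α=1/2) → [128, 259/2, 162]
+L5 (α=1/2) → [155/2, 493/4, 179]
→ [78, 123, 179]

query (2,2) [L1,L2,L3,L4,L5] — begin 0,0,0
L1 α=1/6: [4, 53/2, 233/6]
L2 α=3/4: [205/4, 539/8, 2897/24]
L3 α=1/3: [179/2, 505/4, 4577/36]
L4 α=4/5: [923/10, 4313/20, 27329/180]
L5 α=1/2: [2683/20, 8693/40, 45329/360]
rounded: [134, 217, 126]

query (1,2) [L1,L2,L3,L4,L5] — begin 0,0,0
L1 α=1/5: [188/5, 6, 29]
L2 α=2/3: [1888/15, 90, 73/3]
L3 α=1/5: [9667/75, 493/5, 556/15]
L4 α=3/4: [34417/300, 3553/20, 2839/15]
L5 α=2/3: [83617/900, 12673/60, 8209/45]
rounded: [93, 211, 182]

(3,1) stack=L1,L2,L3,L4,L5,L6; from [0,0,0]:
+L1 (α=1/8) → [133/8, 49/8, 33/4]
+L2 (α=1/6) → [1481/48, 925/48, 1013/24]
+L3 (α=1/4) → [3033/64, 1789/64, 2813/32]
+L4 (α=3/4) → [36249/256, 39805/256, 20669/128]
+L5 (α=6/7) → [334233/1792, 354685/1792, 10523/128]
+L6 (α=2/5) → [296591/1792, 1909879/8960, 69713/640]
→ [166, 213, 109]


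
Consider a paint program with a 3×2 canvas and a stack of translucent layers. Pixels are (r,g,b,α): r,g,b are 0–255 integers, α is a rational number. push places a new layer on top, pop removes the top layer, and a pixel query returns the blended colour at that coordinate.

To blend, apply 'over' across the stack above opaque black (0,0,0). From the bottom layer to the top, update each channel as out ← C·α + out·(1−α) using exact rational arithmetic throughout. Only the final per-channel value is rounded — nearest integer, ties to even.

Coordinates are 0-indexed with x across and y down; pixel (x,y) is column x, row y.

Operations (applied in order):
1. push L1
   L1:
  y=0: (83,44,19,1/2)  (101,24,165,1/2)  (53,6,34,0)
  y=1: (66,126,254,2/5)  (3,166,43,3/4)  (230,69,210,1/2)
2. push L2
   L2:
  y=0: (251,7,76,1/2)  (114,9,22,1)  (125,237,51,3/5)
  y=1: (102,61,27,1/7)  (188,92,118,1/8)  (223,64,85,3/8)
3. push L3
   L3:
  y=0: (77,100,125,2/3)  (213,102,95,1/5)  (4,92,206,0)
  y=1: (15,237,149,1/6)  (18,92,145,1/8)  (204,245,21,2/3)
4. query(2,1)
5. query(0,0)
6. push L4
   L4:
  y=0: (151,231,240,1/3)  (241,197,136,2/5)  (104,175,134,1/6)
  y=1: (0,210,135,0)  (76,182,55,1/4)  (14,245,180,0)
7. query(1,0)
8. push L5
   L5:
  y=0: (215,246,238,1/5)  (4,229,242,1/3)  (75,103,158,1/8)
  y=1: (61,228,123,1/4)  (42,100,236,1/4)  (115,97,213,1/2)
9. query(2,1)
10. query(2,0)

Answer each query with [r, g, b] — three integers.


query (2,1) [L1,L2,L3] — begin 0,0,0
+L1 (α=1/2) → [115, 69/2, 105]
+L2 (α=3/8) → [311/2, 729/16, 195/2]
+L3 (α=2/3) → [1127/6, 8569/48, 93/2]
= [188, 179, 46]

(0,0) stack=L1,L2,L3; from [0,0,0]:
+L1 (α=1/2) → [83/2, 22, 19/2]
+L2 (α=1/2) → [585/4, 29/2, 171/4]
+L3 (α=2/3) → [1201/12, 143/2, 1171/12]
= [100, 72, 98]

query (1,0) [L1,L2,L3,L4] — begin 0,0,0
after L1 α=1/2: [101/2, 12, 165/2]
after L2 α=1: [114, 9, 22]
after L3 α=1/5: [669/5, 138/5, 183/5]
after L4 α=2/5: [4417/25, 2384/25, 1909/25]
→ [177, 95, 76]

query (2,1) [L1,L2,L3,L4,L5] — begin 0,0,0
after L1 α=1/2: [115, 69/2, 105]
after L2 α=3/8: [311/2, 729/16, 195/2]
after L3 α=2/3: [1127/6, 8569/48, 93/2]
after L4 α=0: [1127/6, 8569/48, 93/2]
after L5 α=1/2: [1817/12, 13225/96, 519/4]
rounded: [151, 138, 130]

(2,0) stack=L1,L2,L3,L4,L5; from [0,0,0]:
L1 α=0: [0, 0, 0]
L2 α=3/5: [75, 711/5, 153/5]
L3 α=0: [75, 711/5, 153/5]
L4 α=1/6: [479/6, 443/3, 287/6]
L5 α=1/8: [3803/48, 1705/12, 2957/48]
= [79, 142, 62]


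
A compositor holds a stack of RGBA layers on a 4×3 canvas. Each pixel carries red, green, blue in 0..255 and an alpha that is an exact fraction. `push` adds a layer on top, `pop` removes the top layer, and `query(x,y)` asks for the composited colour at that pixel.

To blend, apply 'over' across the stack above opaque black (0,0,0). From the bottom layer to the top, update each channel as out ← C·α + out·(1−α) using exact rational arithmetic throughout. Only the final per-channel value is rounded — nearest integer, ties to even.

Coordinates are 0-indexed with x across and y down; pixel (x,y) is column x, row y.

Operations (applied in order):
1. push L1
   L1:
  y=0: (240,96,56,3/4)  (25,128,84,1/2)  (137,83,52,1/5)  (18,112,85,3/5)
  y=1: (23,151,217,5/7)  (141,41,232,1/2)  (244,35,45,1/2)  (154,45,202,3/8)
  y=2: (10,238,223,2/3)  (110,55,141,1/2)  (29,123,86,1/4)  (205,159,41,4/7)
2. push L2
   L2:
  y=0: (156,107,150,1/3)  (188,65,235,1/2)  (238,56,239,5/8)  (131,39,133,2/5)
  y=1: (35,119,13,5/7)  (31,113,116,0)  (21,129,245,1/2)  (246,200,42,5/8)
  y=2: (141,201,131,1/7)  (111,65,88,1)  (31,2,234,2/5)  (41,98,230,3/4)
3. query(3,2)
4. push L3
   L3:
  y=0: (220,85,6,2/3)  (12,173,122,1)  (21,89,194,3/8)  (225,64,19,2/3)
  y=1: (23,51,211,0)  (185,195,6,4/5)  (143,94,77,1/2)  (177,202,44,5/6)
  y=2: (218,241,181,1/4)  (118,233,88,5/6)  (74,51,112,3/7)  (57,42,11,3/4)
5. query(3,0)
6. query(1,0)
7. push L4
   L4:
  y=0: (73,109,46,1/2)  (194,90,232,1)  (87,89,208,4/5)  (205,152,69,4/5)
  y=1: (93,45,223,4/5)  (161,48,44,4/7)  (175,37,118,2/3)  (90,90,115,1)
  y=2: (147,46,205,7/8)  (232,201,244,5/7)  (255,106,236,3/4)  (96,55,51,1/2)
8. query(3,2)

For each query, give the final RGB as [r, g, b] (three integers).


(3,2) stack=L1,L2; from [0,0,0]:
+L1 (α=4/7) → [820/7, 636/7, 164/7]
+L2 (α=3/4) → [1681/28, 1347/14, 2497/14]
→ [60, 96, 178]

at x=3,y=0 over L1,L2,L3:
+L1 (α=3/5) → [54/5, 336/5, 51]
+L2 (α=2/5) → [1472/25, 1398/25, 419/5]
+L3 (α=2/3) → [12722/75, 4598/75, 203/5]
= [170, 61, 41]

at x=1,y=0 over L1,L2,L3:
after L1 α=1/2: [25/2, 64, 42]
after L2 α=1/2: [401/4, 129/2, 277/2]
after L3 α=1: [12, 173, 122]
rounded: [12, 173, 122]

at x=3,y=2 over L1,L2,L3,L4:
L1 α=4/7: [820/7, 636/7, 164/7]
L2 α=3/4: [1681/28, 1347/14, 2497/14]
L3 α=3/4: [6469/112, 3111/56, 2959/56]
L4 α=1/2: [17221/224, 6191/112, 5815/112]
= [77, 55, 52]


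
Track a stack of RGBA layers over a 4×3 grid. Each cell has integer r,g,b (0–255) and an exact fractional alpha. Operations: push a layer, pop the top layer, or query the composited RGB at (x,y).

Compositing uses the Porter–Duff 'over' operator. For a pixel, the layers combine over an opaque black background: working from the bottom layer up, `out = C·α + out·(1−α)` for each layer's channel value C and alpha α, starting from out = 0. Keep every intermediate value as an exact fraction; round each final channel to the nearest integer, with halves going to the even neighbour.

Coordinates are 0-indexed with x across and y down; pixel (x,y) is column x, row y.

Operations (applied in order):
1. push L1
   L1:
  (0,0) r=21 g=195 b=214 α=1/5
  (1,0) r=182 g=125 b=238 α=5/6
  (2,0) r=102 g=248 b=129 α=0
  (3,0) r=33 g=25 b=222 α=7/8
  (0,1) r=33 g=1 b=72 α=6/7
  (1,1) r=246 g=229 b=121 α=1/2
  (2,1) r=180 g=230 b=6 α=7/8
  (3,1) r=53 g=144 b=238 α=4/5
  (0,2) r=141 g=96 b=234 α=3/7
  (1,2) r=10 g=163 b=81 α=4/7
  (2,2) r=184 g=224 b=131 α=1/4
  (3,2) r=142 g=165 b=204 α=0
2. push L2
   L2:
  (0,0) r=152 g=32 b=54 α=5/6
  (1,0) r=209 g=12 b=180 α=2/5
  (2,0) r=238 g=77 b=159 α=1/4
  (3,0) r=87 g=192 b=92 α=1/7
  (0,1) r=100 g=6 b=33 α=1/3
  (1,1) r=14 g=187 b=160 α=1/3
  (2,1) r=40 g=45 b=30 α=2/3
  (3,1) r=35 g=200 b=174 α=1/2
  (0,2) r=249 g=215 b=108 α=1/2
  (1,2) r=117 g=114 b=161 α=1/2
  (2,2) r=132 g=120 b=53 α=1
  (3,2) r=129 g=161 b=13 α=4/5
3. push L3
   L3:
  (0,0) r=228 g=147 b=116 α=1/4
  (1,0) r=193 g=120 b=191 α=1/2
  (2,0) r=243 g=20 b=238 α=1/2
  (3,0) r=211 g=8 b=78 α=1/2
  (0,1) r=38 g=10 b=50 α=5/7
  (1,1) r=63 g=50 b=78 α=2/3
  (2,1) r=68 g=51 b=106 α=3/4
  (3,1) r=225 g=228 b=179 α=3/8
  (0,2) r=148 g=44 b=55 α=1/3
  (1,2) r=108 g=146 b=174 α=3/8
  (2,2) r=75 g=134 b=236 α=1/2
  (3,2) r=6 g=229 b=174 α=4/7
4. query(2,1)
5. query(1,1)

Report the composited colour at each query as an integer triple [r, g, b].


query (2,1) [L1,L2,L3] — begin 0,0,0
+L1 (α=7/8) → [315/2, 805/4, 21/4]
+L2 (α=2/3) → [475/6, 1165/12, 87/4]
+L3 (α=3/4) → [1699/24, 3001/48, 1359/16]
rounded: [71, 63, 85]

(1,1) stack=L1,L2,L3; from [0,0,0]:
after L1 α=1/2: [123, 229/2, 121/2]
after L2 α=1/3: [260/3, 416/3, 281/3]
after L3 α=2/3: [638/9, 716/9, 749/9]
rounded: [71, 80, 83]


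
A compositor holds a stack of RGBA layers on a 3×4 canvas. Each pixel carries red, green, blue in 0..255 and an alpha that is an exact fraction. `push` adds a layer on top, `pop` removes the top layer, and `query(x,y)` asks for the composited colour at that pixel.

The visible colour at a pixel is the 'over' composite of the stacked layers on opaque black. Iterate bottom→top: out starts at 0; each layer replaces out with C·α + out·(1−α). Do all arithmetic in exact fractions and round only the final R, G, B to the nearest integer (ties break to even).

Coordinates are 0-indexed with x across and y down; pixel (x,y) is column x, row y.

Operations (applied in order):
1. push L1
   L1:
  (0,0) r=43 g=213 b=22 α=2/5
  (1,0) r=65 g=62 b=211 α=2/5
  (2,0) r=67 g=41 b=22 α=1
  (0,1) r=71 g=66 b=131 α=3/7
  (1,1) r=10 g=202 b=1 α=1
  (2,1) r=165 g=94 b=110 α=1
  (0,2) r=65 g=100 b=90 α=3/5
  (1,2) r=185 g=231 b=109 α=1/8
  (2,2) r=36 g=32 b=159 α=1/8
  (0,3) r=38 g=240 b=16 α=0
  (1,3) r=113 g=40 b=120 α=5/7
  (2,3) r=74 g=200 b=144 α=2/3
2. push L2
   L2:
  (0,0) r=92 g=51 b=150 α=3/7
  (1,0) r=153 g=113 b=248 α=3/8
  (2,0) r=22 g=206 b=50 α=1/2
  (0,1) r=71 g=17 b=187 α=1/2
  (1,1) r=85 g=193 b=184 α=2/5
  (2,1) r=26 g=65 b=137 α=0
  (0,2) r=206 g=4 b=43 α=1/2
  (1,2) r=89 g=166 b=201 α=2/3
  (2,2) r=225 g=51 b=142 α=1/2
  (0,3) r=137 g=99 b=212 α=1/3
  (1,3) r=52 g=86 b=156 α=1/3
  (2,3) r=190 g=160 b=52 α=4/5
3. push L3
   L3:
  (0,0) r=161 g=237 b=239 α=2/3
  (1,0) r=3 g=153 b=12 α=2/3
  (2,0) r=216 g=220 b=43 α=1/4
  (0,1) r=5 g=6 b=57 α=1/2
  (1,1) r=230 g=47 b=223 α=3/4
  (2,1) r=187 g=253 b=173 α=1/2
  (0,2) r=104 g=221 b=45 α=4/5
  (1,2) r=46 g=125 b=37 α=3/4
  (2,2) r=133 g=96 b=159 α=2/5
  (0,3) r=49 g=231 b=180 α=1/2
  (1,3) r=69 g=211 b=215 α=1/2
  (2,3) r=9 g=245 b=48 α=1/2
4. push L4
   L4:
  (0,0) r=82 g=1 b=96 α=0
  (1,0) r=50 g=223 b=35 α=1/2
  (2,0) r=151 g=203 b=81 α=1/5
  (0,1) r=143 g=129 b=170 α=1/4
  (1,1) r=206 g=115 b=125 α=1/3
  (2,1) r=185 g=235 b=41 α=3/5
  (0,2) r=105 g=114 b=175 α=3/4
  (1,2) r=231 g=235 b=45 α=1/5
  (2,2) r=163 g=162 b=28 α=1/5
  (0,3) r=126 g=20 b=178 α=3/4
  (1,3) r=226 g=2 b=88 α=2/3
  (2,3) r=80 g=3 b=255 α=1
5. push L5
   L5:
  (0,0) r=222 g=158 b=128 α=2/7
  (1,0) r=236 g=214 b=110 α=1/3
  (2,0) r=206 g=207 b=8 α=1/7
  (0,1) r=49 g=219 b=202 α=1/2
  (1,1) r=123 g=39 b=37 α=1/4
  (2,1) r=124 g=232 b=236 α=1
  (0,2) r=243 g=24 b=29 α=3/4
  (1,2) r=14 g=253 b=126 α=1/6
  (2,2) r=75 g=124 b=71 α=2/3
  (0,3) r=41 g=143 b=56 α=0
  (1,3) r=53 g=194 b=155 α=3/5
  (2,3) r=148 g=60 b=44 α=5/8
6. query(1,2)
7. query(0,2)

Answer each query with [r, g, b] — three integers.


query (1,2) [L1,L2,L3,L4,L5] — begin 0,0,0
+L1 (α=1/8) → [185/8, 231/8, 109/8]
+L2 (α=2/3) → [1609/24, 2887/24, 3325/24]
+L3 (α=3/4) → [4921/96, 11887/96, 5989/96]
+L4 (α=1/5) → [2093/24, 17527/120, 7069/120]
+L5 (α=1/6) → [10801/144, 23599/144, 10093/144]
→ [75, 164, 70]

(0,2) stack=L1,L2,L3,L4,L5; from [0,0,0]:
+L1 (α=3/5) → [39, 60, 54]
+L2 (α=1/2) → [245/2, 32, 97/2]
+L3 (α=4/5) → [1077/10, 916/5, 457/10]
+L4 (α=3/4) → [4227/40, 1313/10, 5707/40]
+L5 (α=3/4) → [33387/160, 2033/40, 9187/160]
→ [209, 51, 57]


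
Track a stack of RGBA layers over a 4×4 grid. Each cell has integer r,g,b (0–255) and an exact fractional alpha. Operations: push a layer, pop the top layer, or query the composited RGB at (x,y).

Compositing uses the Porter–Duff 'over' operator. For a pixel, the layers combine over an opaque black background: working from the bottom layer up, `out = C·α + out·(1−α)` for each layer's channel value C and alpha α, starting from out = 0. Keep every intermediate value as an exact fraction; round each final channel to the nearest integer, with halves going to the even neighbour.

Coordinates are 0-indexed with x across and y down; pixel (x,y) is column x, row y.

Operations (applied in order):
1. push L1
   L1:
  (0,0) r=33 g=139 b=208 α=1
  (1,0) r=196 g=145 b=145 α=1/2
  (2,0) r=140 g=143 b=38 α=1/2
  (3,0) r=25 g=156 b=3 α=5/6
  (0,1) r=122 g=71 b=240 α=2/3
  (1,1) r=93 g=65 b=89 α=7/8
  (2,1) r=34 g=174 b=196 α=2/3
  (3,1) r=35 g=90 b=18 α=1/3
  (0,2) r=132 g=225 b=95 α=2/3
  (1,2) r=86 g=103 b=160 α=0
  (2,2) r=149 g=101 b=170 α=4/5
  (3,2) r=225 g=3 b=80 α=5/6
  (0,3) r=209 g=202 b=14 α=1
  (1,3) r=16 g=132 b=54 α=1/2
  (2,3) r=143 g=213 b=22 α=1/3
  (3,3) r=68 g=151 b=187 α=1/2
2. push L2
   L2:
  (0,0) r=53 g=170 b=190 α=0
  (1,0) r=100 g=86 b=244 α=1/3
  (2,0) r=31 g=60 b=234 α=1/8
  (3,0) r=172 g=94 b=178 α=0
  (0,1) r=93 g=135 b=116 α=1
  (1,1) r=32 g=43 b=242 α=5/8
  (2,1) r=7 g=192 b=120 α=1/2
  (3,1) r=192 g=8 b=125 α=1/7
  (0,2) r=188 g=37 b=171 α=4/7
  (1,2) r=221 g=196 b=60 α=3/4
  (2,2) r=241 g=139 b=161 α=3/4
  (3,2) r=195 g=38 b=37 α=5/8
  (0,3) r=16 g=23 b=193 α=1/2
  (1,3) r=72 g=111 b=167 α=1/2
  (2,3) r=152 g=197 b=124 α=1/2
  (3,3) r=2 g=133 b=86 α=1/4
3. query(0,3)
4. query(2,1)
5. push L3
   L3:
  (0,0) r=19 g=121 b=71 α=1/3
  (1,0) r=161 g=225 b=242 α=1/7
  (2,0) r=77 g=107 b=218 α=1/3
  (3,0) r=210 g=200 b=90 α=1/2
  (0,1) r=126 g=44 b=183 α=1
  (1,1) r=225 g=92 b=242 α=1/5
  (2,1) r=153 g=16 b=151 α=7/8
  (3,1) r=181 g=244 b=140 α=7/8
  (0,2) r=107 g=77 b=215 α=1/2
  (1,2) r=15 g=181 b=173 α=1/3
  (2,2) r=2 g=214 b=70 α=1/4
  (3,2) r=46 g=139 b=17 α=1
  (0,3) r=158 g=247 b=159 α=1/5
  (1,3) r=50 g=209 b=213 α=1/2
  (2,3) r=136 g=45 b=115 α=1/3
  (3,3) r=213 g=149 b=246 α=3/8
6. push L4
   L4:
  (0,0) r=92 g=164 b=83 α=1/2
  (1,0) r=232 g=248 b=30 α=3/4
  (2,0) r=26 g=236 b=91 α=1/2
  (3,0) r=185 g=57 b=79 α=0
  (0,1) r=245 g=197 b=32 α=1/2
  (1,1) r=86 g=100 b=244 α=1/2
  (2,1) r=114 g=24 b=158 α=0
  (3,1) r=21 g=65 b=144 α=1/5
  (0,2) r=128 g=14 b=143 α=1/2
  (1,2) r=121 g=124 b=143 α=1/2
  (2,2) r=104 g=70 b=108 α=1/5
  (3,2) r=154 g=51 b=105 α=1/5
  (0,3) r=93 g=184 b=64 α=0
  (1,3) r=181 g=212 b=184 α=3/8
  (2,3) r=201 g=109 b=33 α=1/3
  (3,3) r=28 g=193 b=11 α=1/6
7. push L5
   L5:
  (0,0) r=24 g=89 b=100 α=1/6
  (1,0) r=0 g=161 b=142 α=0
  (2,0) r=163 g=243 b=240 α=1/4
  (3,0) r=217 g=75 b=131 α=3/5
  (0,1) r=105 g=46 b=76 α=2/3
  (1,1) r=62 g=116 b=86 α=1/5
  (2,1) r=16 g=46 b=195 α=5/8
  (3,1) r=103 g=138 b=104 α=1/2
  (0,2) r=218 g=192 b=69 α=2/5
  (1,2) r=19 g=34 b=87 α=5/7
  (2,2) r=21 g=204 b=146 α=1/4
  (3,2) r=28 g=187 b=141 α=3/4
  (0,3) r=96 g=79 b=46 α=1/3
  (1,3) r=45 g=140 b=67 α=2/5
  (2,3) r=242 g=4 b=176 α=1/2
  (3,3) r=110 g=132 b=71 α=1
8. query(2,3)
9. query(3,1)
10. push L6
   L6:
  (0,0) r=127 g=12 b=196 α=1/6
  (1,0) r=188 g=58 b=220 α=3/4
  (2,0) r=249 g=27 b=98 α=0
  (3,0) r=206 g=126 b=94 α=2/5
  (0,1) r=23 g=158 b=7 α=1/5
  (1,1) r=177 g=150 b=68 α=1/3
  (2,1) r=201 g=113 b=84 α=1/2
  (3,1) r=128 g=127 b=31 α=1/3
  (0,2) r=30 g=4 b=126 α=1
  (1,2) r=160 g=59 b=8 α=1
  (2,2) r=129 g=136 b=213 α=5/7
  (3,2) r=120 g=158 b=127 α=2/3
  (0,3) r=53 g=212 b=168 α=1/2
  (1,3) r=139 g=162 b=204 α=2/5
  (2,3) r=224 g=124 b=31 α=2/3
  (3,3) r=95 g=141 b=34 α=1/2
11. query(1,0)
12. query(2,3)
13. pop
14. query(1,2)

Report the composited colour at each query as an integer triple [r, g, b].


at x=0,y=3 over L1,L2:
after L1 α=1: [209, 202, 14]
after L2 α=1/2: [225/2, 225/2, 207/2]
→ [112, 112, 104]

(2,1) stack=L1,L2; from [0,0,0]:
after L1 α=2/3: [68/3, 116, 392/3]
after L2 α=1/2: [89/6, 154, 376/3]
rounded: [15, 154, 125]

at x=2,y=3 over L1,L2,L3,L4,L5:
+L1 (α=1/3) → [143/3, 71, 22/3]
+L2 (α=1/2) → [599/6, 134, 197/3]
+L3 (α=1/3) → [1007/9, 313/3, 739/9]
+L4 (α=1/3) → [3823/27, 953/9, 1775/27]
+L5 (α=1/2) → [10357/54, 989/18, 6527/54]
→ [192, 55, 121]

(3,1) stack=L1,L2,L3,L4,L5; from [0,0,0]:
after L1 α=1/3: [35/3, 30, 6]
after L2 α=1/7: [262/7, 188/7, 23]
after L3 α=7/8: [9131/56, 1518/7, 1003/8]
after L4 α=1/5: [1885/14, 6527/35, 1291/10]
after L5 α=1/2: [3327/28, 11357/70, 2331/20]
rounded: [119, 162, 117]

(1,0) stack=L1,L2,L3,L4,L5,L6; from [0,0,0]:
after L1 α=1/2: [98, 145/2, 145/2]
after L2 α=1/3: [296/3, 77, 389/3]
after L3 α=1/7: [753/7, 687/7, 1020/7]
after L4 α=3/4: [5625/28, 5895/28, 825/14]
after L5 α=0: [5625/28, 5895/28, 825/14]
after L6 α=3/4: [21417/112, 10767/112, 10065/56]
→ [191, 96, 180]

at x=2,y=3 over L1,L2,L3,L4,L5,L6:
after L1 α=1/3: [143/3, 71, 22/3]
after L2 α=1/2: [599/6, 134, 197/3]
after L3 α=1/3: [1007/9, 313/3, 739/9]
after L4 α=1/3: [3823/27, 953/9, 1775/27]
after L5 α=1/2: [10357/54, 989/18, 6527/54]
after L6 α=2/3: [34549/162, 5453/54, 9875/162]
→ [213, 101, 61]

query (1,2) [L1,L2,L3,L4,L5] — begin 0,0,0
after L1 α=0: [0, 0, 0]
after L2 α=3/4: [663/4, 147, 45]
after L3 α=1/3: [231/2, 475/3, 263/3]
after L4 α=1/2: [473/4, 847/6, 346/3]
after L5 α=5/7: [663/14, 1357/21, 1997/21]
= [47, 65, 95]


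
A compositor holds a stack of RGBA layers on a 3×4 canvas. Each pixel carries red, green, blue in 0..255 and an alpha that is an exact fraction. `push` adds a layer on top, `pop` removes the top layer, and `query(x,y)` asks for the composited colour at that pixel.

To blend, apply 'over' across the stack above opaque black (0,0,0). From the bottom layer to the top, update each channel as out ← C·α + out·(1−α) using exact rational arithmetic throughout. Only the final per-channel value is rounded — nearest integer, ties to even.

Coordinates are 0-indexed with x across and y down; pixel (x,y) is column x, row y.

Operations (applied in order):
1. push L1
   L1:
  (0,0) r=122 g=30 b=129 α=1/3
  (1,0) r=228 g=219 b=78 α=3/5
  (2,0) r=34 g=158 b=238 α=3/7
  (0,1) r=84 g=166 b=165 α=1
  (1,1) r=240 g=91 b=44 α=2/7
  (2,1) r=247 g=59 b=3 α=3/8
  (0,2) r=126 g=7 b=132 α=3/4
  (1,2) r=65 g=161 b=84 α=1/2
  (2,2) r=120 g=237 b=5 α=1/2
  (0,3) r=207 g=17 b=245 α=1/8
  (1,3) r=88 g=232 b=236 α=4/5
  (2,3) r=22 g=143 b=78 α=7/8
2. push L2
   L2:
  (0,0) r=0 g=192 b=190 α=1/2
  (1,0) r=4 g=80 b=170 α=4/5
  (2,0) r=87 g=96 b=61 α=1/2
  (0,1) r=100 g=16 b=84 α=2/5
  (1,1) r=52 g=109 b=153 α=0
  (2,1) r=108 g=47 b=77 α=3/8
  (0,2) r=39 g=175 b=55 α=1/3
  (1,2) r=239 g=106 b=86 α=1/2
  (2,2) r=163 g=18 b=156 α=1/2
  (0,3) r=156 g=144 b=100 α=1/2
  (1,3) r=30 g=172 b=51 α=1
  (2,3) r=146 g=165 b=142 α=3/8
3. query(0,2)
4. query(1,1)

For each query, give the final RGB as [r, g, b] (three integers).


at x=0,y=2 over L1,L2:
+L1 (α=3/4) → [189/2, 21/4, 99]
+L2 (α=1/3) → [76, 371/6, 253/3]
= [76, 62, 84]

query (1,1) [L1,L2] — begin 0,0,0
+L1 (α=2/7) → [480/7, 26, 88/7]
+L2 (α=0) → [480/7, 26, 88/7]
rounded: [69, 26, 13]


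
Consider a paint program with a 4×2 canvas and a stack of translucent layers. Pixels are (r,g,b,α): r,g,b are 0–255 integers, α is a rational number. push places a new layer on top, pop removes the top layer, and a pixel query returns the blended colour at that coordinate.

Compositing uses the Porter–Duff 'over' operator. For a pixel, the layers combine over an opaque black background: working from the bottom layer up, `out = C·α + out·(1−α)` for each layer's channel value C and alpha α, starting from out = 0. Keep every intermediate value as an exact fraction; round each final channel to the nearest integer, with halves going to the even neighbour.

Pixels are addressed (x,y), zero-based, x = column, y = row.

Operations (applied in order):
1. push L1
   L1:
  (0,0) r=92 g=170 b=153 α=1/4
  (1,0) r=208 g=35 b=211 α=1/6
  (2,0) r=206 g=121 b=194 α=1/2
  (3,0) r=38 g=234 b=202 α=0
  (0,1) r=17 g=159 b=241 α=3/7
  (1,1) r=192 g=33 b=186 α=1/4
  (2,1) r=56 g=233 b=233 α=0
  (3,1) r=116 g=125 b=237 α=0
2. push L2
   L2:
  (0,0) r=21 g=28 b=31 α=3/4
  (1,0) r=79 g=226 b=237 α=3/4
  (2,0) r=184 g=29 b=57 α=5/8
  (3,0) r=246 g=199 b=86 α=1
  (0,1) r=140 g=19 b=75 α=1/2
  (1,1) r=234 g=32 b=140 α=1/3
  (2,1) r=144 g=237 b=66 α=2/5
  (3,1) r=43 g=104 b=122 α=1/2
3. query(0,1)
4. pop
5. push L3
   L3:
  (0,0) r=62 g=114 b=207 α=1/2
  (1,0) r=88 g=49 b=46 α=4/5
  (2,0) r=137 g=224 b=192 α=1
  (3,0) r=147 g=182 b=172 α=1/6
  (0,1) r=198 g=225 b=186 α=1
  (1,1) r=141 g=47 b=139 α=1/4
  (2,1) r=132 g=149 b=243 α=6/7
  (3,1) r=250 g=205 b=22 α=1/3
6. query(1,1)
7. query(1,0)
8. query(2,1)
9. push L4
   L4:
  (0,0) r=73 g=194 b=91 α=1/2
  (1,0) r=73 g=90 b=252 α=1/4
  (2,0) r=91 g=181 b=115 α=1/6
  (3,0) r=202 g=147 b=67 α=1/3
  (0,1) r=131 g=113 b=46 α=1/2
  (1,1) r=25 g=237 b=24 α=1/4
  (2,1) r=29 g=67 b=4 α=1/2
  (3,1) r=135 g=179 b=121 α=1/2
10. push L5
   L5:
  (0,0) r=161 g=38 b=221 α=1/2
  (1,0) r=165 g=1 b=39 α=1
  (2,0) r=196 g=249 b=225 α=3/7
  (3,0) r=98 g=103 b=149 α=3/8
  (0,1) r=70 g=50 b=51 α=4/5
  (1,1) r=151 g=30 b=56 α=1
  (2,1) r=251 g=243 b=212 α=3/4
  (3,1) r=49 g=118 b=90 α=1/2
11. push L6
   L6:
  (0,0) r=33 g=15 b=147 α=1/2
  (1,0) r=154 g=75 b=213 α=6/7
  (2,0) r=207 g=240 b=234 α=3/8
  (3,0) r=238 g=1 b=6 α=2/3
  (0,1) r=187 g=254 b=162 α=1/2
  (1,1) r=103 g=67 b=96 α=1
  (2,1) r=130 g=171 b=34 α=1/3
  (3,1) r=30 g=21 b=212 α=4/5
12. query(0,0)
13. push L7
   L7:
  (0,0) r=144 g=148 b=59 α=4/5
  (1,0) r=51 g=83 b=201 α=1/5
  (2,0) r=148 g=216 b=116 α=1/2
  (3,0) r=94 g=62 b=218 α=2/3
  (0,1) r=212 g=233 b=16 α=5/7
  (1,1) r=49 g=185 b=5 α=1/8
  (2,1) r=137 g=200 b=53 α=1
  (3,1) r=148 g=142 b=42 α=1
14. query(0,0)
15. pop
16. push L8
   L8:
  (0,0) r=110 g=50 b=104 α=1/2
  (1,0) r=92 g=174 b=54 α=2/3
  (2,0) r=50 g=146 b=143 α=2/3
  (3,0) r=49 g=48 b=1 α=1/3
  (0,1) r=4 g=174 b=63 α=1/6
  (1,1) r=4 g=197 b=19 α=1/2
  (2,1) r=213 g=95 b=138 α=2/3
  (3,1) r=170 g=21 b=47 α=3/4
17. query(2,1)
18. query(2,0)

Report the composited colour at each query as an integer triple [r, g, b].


(0,1) stack=L1,L2; from [0,0,0]:
L1 α=3/7: [51/7, 477/7, 723/7]
L2 α=1/2: [1031/14, 305/7, 624/7]
rounded: [74, 44, 89]

(1,1) stack=L1,L3; from [0,0,0]:
after L1 α=1/4: [48, 33/4, 93/2]
after L3 α=1/4: [285/4, 287/16, 557/8]
rounded: [71, 18, 70]

query (1,0) [L1,L3] — begin 0,0,0
+L1 (α=1/6) → [104/3, 35/6, 211/6]
+L3 (α=4/5) → [232/3, 1211/30, 263/6]
= [77, 40, 44]

at x=2,y=1 over L1,L3:
L1 α=0: [0, 0, 0]
L3 α=6/7: [792/7, 894/7, 1458/7]
= [113, 128, 208]

at x=0,y=0 over L1,L3,L4,L5,L6:
+L1 (α=1/4) → [23, 85/2, 153/4]
+L3 (α=1/2) → [85/2, 313/4, 981/8]
+L4 (α=1/2) → [231/4, 1089/8, 1709/16]
+L5 (α=1/2) → [875/8, 1393/16, 5245/32]
+L6 (α=1/2) → [1139/16, 1633/32, 9949/64]
→ [71, 51, 155]

at x=0,y=0 over L1,L3,L4,L5,L6,L7:
after L1 α=1/4: [23, 85/2, 153/4]
after L3 α=1/2: [85/2, 313/4, 981/8]
after L4 α=1/2: [231/4, 1089/8, 1709/16]
after L5 α=1/2: [875/8, 1393/16, 5245/32]
after L6 α=1/2: [1139/16, 1633/32, 9949/64]
after L7 α=4/5: [2071/16, 20577/160, 25053/320]
rounded: [129, 129, 78]

at x=2,y=1 over L1,L3,L4,L5,L6,L8:
after L1 α=0: [0, 0, 0]
after L3 α=6/7: [792/7, 894/7, 1458/7]
after L4 α=1/2: [995/14, 1363/14, 743/7]
after L5 α=3/4: [11537/56, 11569/56, 5195/28]
after L6 α=1/3: [5059/28, 16357/84, 5671/42]
after L8 α=2/3: [16987/84, 32317/252, 17263/126]
= [202, 128, 137]

(2,0) stack=L1,L3,L4,L5,L6,L8; from [0,0,0]:
after L1 α=1/2: [103, 121/2, 97]
after L3 α=1: [137, 224, 192]
after L4 α=1/6: [388/3, 1301/6, 1075/6]
after L5 α=3/7: [3316/21, 4843/21, 4175/21]
after L6 α=3/8: [29621/168, 39335/168, 35617/168]
after L8 α=2/3: [46421/504, 88391/504, 83665/504]
rounded: [92, 175, 166]


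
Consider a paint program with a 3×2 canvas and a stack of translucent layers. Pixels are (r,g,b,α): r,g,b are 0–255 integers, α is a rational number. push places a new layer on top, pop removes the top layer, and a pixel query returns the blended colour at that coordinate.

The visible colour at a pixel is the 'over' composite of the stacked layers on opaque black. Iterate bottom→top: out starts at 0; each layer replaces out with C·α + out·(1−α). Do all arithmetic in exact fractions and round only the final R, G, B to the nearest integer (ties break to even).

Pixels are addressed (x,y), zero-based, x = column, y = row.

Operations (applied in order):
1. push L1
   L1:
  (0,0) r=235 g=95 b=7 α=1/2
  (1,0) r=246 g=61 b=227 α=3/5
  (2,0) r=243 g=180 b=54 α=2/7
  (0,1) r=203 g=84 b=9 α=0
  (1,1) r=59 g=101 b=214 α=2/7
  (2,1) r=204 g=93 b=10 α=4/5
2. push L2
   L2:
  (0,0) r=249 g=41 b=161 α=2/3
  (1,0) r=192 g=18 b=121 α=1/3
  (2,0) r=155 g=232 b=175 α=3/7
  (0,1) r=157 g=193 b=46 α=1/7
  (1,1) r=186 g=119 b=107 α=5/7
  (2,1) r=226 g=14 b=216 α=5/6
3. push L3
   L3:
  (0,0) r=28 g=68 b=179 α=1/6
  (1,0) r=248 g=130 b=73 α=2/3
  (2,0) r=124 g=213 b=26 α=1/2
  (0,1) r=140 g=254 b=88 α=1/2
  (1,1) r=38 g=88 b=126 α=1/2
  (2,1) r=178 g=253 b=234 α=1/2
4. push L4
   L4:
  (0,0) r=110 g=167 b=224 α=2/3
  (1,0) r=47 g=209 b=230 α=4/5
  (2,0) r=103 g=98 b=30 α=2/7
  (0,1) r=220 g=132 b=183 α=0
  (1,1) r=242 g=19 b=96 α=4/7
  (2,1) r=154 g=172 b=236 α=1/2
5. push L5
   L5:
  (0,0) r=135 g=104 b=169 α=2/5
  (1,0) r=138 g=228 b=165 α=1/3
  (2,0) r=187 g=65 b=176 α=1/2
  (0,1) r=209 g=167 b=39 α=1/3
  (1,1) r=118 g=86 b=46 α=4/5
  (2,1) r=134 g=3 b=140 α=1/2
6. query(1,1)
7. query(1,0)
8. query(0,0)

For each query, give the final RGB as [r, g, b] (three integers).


query (1,1) [L1,L2,L3,L4,L5] — begin 0,0,0
after L1 α=2/7: [118/7, 202/7, 428/7]
after L2 α=5/7: [6746/49, 4569/49, 4601/49]
after L3 α=1/2: [4304/49, 8881/98, 10775/98]
after L4 α=4/7: [60344/343, 34091/686, 69957/686]
after L5 α=4/5: [44448/343, 54015/686, 196181/3430]
= [130, 79, 57]

at x=1,y=0 over L1,L2,L3,L4,L5:
+L1 (α=3/5) → [738/5, 183/5, 681/5]
+L2 (α=1/3) → [812/5, 152/5, 1967/15]
+L3 (α=2/3) → [3292/15, 484/5, 4157/45]
+L4 (α=4/5) → [6112/75, 4664/25, 45557/225]
+L5 (α=1/3) → [22574/225, 15028/75, 128239/675]
→ [100, 200, 190]

query (0,0) [L1,L2,L3,L4,L5] — begin 0,0,0
after L1 α=1/2: [235/2, 95/2, 7/2]
after L2 α=2/3: [1231/6, 259/6, 217/2]
after L3 α=1/6: [6323/36, 1703/36, 481/4]
after L4 α=2/3: [14243/108, 13727/108, 2273/12]
after L5 α=2/5: [23963/180, 4243/36, 725/4]
= [133, 118, 181]


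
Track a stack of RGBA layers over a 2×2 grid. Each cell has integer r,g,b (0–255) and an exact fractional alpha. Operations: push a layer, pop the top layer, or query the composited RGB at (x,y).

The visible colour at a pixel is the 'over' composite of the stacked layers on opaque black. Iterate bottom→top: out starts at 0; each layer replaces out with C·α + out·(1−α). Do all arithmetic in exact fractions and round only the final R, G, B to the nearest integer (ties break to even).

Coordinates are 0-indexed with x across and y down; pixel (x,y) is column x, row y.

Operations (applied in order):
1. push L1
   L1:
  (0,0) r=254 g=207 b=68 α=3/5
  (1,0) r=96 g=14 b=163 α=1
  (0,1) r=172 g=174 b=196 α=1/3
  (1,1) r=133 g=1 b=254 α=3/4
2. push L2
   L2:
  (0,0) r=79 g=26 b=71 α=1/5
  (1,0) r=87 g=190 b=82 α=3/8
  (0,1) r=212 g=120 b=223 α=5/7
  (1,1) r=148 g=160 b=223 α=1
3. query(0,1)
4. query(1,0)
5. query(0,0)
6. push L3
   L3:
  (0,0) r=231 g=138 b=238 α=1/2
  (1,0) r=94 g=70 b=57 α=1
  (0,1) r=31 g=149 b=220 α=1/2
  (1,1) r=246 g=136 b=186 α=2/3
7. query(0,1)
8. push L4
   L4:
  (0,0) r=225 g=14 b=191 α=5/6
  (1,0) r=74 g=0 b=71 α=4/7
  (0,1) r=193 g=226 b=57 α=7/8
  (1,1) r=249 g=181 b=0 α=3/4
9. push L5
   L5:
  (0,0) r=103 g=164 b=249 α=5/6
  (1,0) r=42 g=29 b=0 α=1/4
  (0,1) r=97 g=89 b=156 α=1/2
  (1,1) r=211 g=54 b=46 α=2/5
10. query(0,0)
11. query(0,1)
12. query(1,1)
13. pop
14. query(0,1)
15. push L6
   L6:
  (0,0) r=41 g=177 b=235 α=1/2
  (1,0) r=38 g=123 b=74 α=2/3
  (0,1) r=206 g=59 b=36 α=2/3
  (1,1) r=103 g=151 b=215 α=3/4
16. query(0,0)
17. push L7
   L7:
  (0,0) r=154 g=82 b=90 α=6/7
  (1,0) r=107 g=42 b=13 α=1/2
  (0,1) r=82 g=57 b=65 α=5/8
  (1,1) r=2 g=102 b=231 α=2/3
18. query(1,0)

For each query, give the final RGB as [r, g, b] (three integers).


at x=0,y=1 over L1,L2:
after L1 α=1/3: [172/3, 58, 196/3]
after L2 α=5/7: [3524/21, 716/7, 3737/21]
→ [168, 102, 178]

at x=1,y=0 over L1,L2:
after L1 α=1: [96, 14, 163]
after L2 α=3/8: [741/8, 80, 1061/8]
rounded: [93, 80, 133]

query (0,0) [L1,L2] — begin 0,0,0
after L1 α=3/5: [762/5, 621/5, 204/5]
after L2 α=1/5: [3443/25, 2614/25, 1171/25]
rounded: [138, 105, 47]

(0,1) stack=L1,L2,L3; from [0,0,0]:
L1 α=1/3: [172/3, 58, 196/3]
L2 α=5/7: [3524/21, 716/7, 3737/21]
L3 α=1/2: [4175/42, 1759/14, 8357/42]
→ [99, 126, 199]

at x=0,y=0 over L1,L2,L3,L4,L5:
after L1 α=3/5: [762/5, 621/5, 204/5]
after L2 α=1/5: [3443/25, 2614/25, 1171/25]
after L3 α=1/2: [4609/25, 3032/25, 7121/50]
after L4 α=5/6: [16367/75, 797/25, 54871/300]
after L5 α=5/6: [27496/225, 7099/50, 428371/1800]
rounded: [122, 142, 238]

(0,1) stack=L1,L2,L3,L4,L5; from [0,0,0]:
L1 α=1/3: [172/3, 58, 196/3]
L2 α=5/7: [3524/21, 716/7, 3737/21]
L3 α=1/2: [4175/42, 1759/14, 8357/42]
L4 α=7/8: [60917/336, 23907/112, 25115/336]
L5 α=1/2: [93509/672, 33875/224, 77531/672]
rounded: [139, 151, 115]

(1,1) stack=L1,L2,L3,L4,L5; from [0,0,0]:
after L1 α=3/4: [399/4, 3/4, 381/2]
after L2 α=1: [148, 160, 223]
after L3 α=2/3: [640/3, 144, 595/3]
after L4 α=3/4: [2881/12, 687/4, 595/12]
after L5 α=2/5: [4569/20, 2493/20, 963/20]
= [228, 125, 48]

at x=0,y=1 over L1,L2,L3,L4:
+L1 (α=1/3) → [172/3, 58, 196/3]
+L2 (α=5/7) → [3524/21, 716/7, 3737/21]
+L3 (α=1/2) → [4175/42, 1759/14, 8357/42]
+L4 (α=7/8) → [60917/336, 23907/112, 25115/336]
rounded: [181, 213, 75]

query (0,0) [L1,L2,L3,L4,L6] — begin 0,0,0
L1 α=3/5: [762/5, 621/5, 204/5]
L2 α=1/5: [3443/25, 2614/25, 1171/25]
L3 α=1/2: [4609/25, 3032/25, 7121/50]
L4 α=5/6: [16367/75, 797/25, 54871/300]
L6 α=1/2: [9721/75, 2611/25, 125371/600]
→ [130, 104, 209]

(1,0) stack=L1,L2,L3,L4,L6,L7; from [0,0,0]:
+L1 (α=1) → [96, 14, 163]
+L2 (α=3/8) → [741/8, 80, 1061/8]
+L3 (α=1) → [94, 70, 57]
+L4 (α=4/7) → [578/7, 30, 65]
+L6 (α=2/3) → [370/7, 92, 71]
+L7 (α=1/2) → [1119/14, 67, 42]
rounded: [80, 67, 42]
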